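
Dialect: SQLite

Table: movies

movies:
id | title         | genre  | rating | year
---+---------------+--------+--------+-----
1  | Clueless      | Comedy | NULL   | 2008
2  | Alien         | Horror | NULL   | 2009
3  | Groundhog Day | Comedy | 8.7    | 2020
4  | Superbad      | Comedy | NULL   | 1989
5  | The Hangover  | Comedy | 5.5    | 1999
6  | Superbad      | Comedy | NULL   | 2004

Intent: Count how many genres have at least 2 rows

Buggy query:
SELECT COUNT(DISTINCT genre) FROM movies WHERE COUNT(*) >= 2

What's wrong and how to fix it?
Bug: WHERE filters individual rows, not groups, so a group-level COUNT is invalid there

Fix: Group first with HAVING COUNT(*) >= 2, then COUNT the resulting groups

Corrected query:
SELECT COUNT(*) FROM (SELECT genre FROM movies GROUP BY genre HAVING COUNT(*) >= 2)

Result:
COUNT(*)
--------
1       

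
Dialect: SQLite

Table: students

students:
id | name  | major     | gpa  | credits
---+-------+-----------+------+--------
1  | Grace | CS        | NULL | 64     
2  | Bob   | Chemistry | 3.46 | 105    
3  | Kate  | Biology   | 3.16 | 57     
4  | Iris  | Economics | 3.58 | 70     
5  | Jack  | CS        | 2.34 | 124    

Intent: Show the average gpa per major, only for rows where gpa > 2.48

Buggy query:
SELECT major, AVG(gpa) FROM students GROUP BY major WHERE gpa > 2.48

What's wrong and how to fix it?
Bug: WHERE cannot follow GROUP BY

Fix: Place WHERE between FROM and GROUP BY

Corrected query:
SELECT major, AVG(gpa) FROM students WHERE gpa > 2.48 GROUP BY major

Result:
major     | AVG(gpa)
----------+---------
Biology   | 3.16    
Chemistry | 3.46    
Economics | 3.58    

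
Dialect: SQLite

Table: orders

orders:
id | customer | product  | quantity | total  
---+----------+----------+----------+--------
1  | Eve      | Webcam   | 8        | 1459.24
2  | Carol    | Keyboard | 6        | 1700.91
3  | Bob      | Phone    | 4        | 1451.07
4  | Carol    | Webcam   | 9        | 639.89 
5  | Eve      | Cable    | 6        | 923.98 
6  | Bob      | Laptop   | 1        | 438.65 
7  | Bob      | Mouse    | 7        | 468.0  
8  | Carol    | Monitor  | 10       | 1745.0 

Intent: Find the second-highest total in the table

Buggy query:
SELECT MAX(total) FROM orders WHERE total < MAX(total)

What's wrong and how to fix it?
Bug: MAX(total) on the right of the comparison is an aggregate-in-WHERE error

Fix: Put the inner MAX in a scalar subquery

Corrected query:
SELECT MAX(total) FROM orders WHERE total < (SELECT MAX(total) FROM orders)

Result:
MAX(total)
----------
1700.91   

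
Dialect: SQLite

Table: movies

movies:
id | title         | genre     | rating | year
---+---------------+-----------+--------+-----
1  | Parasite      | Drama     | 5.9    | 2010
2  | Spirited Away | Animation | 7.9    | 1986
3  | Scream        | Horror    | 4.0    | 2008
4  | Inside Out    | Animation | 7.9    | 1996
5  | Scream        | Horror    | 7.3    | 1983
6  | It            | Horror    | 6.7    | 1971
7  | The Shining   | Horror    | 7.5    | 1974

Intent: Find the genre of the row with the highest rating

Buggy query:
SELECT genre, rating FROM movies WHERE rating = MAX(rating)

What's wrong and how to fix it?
Bug: MAX(rating) is an aggregate and cannot be used directly in WHERE

Fix: Use a subquery: WHERE rating = (SELECT MAX(rating) FROM movies)

Corrected query:
SELECT genre, rating FROM movies WHERE rating = (SELECT MAX(rating) FROM movies)

Result:
genre     | rating
----------+-------
Animation | 7.9   
Animation | 7.9   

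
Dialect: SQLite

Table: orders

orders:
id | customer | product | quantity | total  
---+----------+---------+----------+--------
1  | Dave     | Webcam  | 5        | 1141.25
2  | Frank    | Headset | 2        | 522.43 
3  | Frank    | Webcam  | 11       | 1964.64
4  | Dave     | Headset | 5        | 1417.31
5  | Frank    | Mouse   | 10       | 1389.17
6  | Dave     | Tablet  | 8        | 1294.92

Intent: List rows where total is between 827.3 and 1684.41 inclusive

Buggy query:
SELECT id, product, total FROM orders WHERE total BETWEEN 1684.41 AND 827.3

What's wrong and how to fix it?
Bug: The bounds are reversed; BETWEEN a AND b requires a <= b to match anything

Fix: Swap the bounds so the smaller value comes first

Corrected query:
SELECT id, product, total FROM orders WHERE total BETWEEN 827.3 AND 1684.41

Result:
id | product | total  
---+---------+--------
1  | Webcam  | 1141.25
4  | Headset | 1417.31
5  | Mouse   | 1389.17
6  | Tablet  | 1294.92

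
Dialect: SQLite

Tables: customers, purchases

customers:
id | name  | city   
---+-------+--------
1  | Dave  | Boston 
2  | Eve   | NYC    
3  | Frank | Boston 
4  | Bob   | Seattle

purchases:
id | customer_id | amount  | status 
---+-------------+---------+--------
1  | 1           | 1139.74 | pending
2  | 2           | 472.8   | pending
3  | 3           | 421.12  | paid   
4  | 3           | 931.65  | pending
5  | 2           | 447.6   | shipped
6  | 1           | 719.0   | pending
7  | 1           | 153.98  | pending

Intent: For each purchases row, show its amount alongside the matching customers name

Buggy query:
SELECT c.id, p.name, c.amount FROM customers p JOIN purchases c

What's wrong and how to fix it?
Bug: Missing join condition: each purchases row is matched to all customers rows instead of just its own

Fix: Specify the join condition linking the foreign key to the parent id

Corrected query:
SELECT c.id, p.name, c.amount FROM customers p JOIN purchases c ON c.customer_id = p.id

Result:
id | name  | amount 
---+-------+--------
1  | Dave  | 1139.74
2  | Eve   | 472.8  
3  | Frank | 421.12 
4  | Frank | 931.65 
5  | Eve   | 447.6  
6  | Dave  | 719    
7  | Dave  | 153.98 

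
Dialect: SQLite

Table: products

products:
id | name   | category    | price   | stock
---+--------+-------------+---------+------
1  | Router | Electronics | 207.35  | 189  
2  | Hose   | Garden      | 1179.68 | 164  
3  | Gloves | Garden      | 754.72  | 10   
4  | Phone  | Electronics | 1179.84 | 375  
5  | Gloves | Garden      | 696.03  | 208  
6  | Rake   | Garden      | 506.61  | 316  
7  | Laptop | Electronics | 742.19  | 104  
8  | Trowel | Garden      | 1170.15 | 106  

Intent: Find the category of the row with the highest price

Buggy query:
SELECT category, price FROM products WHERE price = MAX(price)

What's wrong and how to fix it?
Bug: WHERE is evaluated per row; an aggregate over the whole table isn't defined there

Fix: Use a subquery: WHERE price = (SELECT MAX(price) FROM products)

Corrected query:
SELECT category, price FROM products WHERE price = (SELECT MAX(price) FROM products)

Result:
category    | price  
------------+--------
Electronics | 1179.84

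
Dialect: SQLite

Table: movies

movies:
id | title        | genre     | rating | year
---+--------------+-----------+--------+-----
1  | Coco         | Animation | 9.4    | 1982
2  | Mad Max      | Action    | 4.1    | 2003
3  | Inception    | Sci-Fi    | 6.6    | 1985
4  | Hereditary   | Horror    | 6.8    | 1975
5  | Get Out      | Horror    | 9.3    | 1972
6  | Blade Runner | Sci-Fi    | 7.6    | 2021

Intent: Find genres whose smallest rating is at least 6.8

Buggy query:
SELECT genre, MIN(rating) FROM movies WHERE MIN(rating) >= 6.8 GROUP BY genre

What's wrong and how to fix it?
Bug: Aggregates like MIN are computed per group after WHERE runs

Fix: Use HAVING for the per-group MIN condition

Corrected query:
SELECT genre, MIN(rating) FROM movies GROUP BY genre HAVING MIN(rating) >= 6.8

Result:
genre     | MIN(rating)
----------+------------
Animation | 9.4        
Horror    | 6.8        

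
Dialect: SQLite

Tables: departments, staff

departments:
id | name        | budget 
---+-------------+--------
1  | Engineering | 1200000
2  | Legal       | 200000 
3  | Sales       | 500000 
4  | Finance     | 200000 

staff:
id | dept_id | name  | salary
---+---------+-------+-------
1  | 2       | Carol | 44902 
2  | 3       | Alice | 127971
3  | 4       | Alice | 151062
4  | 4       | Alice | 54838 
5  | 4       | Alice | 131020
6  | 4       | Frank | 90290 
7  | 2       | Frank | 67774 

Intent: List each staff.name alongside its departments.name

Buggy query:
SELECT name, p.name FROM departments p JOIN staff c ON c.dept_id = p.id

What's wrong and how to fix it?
Bug: Both tables have a 'name' column; the unqualified reference is ambiguous

Fix: Prefix ambiguous columns with the table alias

Corrected query:
SELECT c.name, p.name FROM departments p JOIN staff c ON c.dept_id = p.id

Result:
name  | name   
------+--------
Carol | Legal  
Alice | Sales  
Alice | Finance
Alice | Finance
Alice | Finance
Frank | Finance
Frank | Legal  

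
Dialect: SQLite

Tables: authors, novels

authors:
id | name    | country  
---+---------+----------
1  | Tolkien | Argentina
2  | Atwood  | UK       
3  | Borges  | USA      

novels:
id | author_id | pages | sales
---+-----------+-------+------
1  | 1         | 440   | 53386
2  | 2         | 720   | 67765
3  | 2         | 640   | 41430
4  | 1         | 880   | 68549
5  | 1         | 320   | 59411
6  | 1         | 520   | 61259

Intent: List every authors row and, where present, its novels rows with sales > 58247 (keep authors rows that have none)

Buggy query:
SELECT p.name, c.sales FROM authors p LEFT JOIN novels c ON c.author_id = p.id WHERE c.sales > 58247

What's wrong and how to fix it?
Bug: Filtering c.sales in WHERE discards the NULL rows produced by LEFT JOIN, turning it into an inner join

Fix: Move the right-table condition into the ON clause so unmatched parents are kept

Corrected query:
SELECT p.name, c.sales FROM authors p LEFT JOIN novels c ON c.author_id = p.id AND c.sales > 58247

Result:
name    | sales
--------+------
Tolkien | 59411
Tolkien | 61259
Tolkien | 68549
Atwood  | 67765
Borges  | NULL 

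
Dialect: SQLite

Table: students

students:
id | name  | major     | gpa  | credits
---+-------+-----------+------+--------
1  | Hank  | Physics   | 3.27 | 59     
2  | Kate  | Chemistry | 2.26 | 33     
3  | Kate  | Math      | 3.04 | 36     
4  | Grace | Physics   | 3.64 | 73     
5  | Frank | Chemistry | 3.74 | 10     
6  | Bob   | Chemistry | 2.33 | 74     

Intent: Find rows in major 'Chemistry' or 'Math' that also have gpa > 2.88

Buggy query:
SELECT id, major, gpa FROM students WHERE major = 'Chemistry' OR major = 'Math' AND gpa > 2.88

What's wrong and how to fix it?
Bug: Without parentheses, AND is evaluated before OR, so the gpa filter only applies to the 'Math' branch

Fix: Add parentheses around the OR so the AND applies to both alternatives

Corrected query:
SELECT id, major, gpa FROM students WHERE (major = 'Chemistry' OR major = 'Math') AND gpa > 2.88

Result:
id | major     | gpa 
---+-----------+-----
3  | Math      | 3.04
5  | Chemistry | 3.74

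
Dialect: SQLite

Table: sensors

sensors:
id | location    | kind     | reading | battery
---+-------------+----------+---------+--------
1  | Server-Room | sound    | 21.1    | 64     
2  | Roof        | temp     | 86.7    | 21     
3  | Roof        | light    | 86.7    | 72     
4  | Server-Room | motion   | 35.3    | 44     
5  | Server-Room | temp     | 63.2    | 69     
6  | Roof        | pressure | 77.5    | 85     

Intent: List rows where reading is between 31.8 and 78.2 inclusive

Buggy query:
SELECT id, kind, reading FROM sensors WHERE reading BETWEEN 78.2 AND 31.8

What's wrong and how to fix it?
Bug: The bounds are reversed; BETWEEN a AND b requires a <= b to match anything

Fix: Write BETWEEN 31.8 AND 78.2

Corrected query:
SELECT id, kind, reading FROM sensors WHERE reading BETWEEN 31.8 AND 78.2

Result:
id | kind     | reading
---+----------+--------
4  | motion   | 35.3   
5  | temp     | 63.2   
6  | pressure | 77.5   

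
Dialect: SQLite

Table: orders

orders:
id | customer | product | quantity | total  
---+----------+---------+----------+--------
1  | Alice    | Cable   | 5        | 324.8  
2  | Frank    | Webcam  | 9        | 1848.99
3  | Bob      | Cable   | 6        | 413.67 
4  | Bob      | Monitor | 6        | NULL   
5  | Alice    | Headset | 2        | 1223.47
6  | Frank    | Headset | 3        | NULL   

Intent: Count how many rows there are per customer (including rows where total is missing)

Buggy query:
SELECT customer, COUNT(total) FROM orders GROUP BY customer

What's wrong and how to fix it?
Bug: COUNT(total) skips NULLs, so groups with missing total are undercounted

Fix: Use COUNT(*) to count all rows regardless of NULL

Corrected query:
SELECT customer, COUNT(*) FROM orders GROUP BY customer

Result:
customer | COUNT(*)
---------+---------
Alice    | 2       
Bob      | 2       
Frank    | 2       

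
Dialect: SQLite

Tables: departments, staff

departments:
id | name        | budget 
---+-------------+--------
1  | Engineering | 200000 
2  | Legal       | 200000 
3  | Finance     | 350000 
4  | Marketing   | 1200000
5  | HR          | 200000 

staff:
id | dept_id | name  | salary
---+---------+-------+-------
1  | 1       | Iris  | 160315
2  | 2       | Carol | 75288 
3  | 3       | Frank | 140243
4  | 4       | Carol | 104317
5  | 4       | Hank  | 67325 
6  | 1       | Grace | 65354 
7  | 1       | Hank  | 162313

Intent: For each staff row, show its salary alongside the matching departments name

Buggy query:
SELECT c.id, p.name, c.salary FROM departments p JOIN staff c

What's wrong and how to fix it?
Bug: Missing join condition: each staff row is matched to all departments rows instead of just its own

Fix: Add ON c.dept_id = p.id to the JOIN

Corrected query:
SELECT c.id, p.name, c.salary FROM departments p JOIN staff c ON c.dept_id = p.id

Result:
id | name        | salary
---+-------------+-------
1  | Engineering | 160315
2  | Legal       | 75288 
3  | Finance     | 140243
4  | Marketing   | 104317
5  | Marketing   | 67325 
6  | Engineering | 65354 
7  | Engineering | 162313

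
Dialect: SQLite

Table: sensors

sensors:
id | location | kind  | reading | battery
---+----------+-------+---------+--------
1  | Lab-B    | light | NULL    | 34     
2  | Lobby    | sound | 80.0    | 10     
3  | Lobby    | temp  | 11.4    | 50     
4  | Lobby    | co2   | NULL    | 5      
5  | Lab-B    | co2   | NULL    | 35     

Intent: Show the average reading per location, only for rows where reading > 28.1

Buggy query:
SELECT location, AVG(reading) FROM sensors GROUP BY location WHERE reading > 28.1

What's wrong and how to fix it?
Bug: WHERE cannot follow GROUP BY

Fix: Move the WHERE clause before GROUP BY

Corrected query:
SELECT location, AVG(reading) FROM sensors WHERE reading > 28.1 GROUP BY location

Result:
location | AVG(reading)
---------+-------------
Lobby    | 80          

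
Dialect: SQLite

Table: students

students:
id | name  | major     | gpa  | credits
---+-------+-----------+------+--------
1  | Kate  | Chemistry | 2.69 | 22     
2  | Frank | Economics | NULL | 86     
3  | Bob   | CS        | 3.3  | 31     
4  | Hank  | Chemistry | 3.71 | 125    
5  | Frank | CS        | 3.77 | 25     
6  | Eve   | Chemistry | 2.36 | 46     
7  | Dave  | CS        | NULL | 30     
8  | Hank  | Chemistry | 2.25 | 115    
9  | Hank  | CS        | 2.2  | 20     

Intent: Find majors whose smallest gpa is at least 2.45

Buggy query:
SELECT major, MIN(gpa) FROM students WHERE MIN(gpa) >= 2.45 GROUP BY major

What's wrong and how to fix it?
Bug: MIN() in WHERE is a misuse of aggregate

Fix: Use HAVING for the per-group MIN condition

Corrected query:
SELECT major, MIN(gpa) FROM students GROUP BY major HAVING MIN(gpa) >= 2.45

Result:
(no rows)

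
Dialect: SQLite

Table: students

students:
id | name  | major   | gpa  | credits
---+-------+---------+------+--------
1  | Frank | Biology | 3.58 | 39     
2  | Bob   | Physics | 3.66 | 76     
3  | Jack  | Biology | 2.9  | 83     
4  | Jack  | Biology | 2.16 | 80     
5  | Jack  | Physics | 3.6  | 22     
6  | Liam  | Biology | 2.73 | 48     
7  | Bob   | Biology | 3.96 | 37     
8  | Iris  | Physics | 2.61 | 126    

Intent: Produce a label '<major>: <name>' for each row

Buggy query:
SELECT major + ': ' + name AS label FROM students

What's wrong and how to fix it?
Bug: '+' is numeric addition; on text columns SQLite converts them to 0 instead of concatenating

Fix: Replace + with || to concatenate text

Corrected query:
SELECT major || ': ' || name AS label FROM students

Result:
label         
--------------
Biology: Frank
Physics: Bob  
Biology: Jack 
Biology: Jack 
Physics: Jack 
Biology: Liam 
Biology: Bob  
Physics: Iris 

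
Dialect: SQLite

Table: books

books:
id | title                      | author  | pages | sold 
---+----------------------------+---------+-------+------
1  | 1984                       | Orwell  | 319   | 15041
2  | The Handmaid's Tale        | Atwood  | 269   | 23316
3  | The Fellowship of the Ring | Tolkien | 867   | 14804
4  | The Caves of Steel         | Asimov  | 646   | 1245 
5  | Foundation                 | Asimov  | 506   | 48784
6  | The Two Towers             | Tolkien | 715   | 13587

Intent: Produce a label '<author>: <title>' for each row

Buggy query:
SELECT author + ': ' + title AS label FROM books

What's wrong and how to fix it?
Bug: SQLite uses || for string concatenation; + coerces text to numbers (yielding 0)

Fix: Replace + with || to concatenate text

Corrected query:
SELECT author || ': ' || title AS label FROM books

Result:
label                              
-----------------------------------
Orwell: 1984                       
Atwood: The Handmaid's Tale        
Tolkien: The Fellowship of the Ring
Asimov: The Caves of Steel         
Asimov: Foundation                 
Tolkien: The Two Towers            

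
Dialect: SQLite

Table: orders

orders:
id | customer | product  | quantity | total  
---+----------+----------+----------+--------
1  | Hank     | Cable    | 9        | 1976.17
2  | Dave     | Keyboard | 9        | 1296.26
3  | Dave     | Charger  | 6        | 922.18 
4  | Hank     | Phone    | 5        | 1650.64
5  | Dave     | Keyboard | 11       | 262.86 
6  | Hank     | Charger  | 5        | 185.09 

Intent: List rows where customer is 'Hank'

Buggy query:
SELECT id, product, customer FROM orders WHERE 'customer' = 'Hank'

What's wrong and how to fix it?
Bug: 'customer' in single quotes is a string literal, not the column; the comparison is literal-vs-literal and never true

Fix: Remove the quotes around the column name (or use double quotes for an identifier)

Corrected query:
SELECT id, product, customer FROM orders WHERE customer = 'Hank'

Result:
id | product | customer
---+---------+---------
1  | Cable   | Hank    
4  | Phone   | Hank    
6  | Charger | Hank    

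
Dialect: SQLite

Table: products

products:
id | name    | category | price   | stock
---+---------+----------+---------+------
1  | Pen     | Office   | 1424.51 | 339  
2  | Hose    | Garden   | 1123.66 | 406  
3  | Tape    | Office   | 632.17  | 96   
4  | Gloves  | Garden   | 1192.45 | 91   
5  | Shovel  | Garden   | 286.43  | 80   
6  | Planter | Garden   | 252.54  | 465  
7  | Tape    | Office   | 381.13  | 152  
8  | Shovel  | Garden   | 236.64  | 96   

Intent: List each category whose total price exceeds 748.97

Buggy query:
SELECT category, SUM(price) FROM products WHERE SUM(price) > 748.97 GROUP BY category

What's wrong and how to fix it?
Bug: SUM(price) is an aggregate, but WHERE filters rows before aggregation

Fix: Use HAVING (which filters groups after aggregation) instead of WHERE

Corrected query:
SELECT category, SUM(price) FROM products GROUP BY category HAVING SUM(price) > 748.97

Result:
category | SUM(price)
---------+-----------
Garden   | 3091.72   
Office   | 2437.81   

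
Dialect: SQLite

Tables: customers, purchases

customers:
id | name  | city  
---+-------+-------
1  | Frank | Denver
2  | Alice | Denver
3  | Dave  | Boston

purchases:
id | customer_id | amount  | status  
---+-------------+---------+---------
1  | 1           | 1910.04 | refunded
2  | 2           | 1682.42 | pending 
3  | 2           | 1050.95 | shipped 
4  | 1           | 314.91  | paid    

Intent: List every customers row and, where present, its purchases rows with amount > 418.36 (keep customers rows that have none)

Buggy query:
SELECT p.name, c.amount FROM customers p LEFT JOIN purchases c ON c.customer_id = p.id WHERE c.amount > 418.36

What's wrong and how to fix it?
Bug: Filtering c.amount in WHERE discards the NULL rows produced by LEFT JOIN, turning it into an inner join

Fix: Put 'c.amount > 418.36' in the JOIN's ON clause instead of WHERE

Corrected query:
SELECT p.name, c.amount FROM customers p LEFT JOIN purchases c ON c.customer_id = p.id AND c.amount > 418.36

Result:
name  | amount 
------+--------
Frank | 1910.04
Alice | 1050.95
Alice | 1682.42
Dave  | NULL   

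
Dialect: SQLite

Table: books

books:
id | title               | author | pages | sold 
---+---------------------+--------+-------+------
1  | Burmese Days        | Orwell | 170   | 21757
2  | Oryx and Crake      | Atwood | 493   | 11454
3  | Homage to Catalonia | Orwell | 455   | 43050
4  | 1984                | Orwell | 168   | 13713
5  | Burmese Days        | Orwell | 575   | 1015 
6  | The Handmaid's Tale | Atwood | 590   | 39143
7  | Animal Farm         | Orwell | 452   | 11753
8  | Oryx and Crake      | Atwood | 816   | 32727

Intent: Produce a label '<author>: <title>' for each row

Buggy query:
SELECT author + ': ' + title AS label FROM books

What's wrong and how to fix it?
Bug: '+' is numeric addition; on text columns SQLite converts them to 0 instead of concatenating

Fix: Replace + with || to concatenate text

Corrected query:
SELECT author || ': ' || title AS label FROM books

Result:
label                      
---------------------------
Orwell: Burmese Days       
Atwood: Oryx and Crake     
Orwell: Homage to Catalonia
Orwell: 1984               
Orwell: Burmese Days       
Atwood: The Handmaid's Tale
Orwell: Animal Farm        
Atwood: Oryx and Crake     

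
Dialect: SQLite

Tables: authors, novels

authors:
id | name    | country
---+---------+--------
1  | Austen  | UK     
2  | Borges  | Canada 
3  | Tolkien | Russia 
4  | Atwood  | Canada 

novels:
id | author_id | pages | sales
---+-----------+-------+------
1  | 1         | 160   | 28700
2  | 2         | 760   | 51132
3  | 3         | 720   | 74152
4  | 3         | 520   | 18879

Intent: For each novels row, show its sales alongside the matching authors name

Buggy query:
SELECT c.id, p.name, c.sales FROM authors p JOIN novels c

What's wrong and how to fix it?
Bug: JOIN with no ON clause produces a cartesian product; every novels row pairs with every authors row

Fix: Specify the join condition linking the foreign key to the parent id

Corrected query:
SELECT c.id, p.name, c.sales FROM authors p JOIN novels c ON c.author_id = p.id

Result:
id | name    | sales
---+---------+------
1  | Austen  | 28700
2  | Borges  | 51132
3  | Tolkien | 74152
4  | Tolkien | 18879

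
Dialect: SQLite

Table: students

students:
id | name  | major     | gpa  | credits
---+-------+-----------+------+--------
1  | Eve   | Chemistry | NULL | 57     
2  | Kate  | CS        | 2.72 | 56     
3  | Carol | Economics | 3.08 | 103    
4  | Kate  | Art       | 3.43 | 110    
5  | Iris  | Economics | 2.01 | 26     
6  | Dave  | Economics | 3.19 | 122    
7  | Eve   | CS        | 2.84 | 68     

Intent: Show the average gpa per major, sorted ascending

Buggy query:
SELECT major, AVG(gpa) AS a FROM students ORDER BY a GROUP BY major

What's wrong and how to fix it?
Bug: ORDER BY appears before GROUP BY; SQL clause order requires GROUP BY first

Fix: Reorder: SELECT … FROM … GROUP BY … ORDER BY …

Corrected query:
SELECT major, AVG(gpa) AS a FROM students GROUP BY major ORDER BY a

Result:
major     | a   
----------+-----
Chemistry | NULL
Economics | 2.76
CS        | 2.78
Art       | 3.43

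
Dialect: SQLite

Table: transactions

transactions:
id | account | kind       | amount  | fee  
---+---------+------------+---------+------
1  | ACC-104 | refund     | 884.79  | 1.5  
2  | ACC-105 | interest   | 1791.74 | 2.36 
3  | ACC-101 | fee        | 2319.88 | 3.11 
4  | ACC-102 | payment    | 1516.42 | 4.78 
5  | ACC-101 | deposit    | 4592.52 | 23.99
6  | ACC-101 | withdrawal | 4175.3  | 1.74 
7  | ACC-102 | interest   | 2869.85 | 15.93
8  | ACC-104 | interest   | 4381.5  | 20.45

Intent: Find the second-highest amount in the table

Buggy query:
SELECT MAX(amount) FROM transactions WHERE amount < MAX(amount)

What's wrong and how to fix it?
Bug: MAX(amount) on the right of the comparison is an aggregate-in-WHERE error

Fix: Compute the overall MAX in a subquery, then take MAX of rows below it

Corrected query:
SELECT MAX(amount) FROM transactions WHERE amount < (SELECT MAX(amount) FROM transactions)

Result:
MAX(amount)
-----------
4381.5     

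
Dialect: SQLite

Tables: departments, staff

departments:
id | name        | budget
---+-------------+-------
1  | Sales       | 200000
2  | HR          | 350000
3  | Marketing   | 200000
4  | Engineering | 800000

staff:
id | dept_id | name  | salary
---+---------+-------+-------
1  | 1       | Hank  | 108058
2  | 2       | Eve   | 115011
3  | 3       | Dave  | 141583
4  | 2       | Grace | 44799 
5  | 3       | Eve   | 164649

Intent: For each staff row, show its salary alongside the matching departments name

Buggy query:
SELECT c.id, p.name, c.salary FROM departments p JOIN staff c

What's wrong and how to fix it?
Bug: Missing join condition: each staff row is matched to all departments rows instead of just its own

Fix: Specify the join condition linking the foreign key to the parent id

Corrected query:
SELECT c.id, p.name, c.salary FROM departments p JOIN staff c ON c.dept_id = p.id

Result:
id | name      | salary
---+-----------+-------
1  | Sales     | 108058
2  | HR        | 115011
3  | Marketing | 141583
4  | HR        | 44799 
5  | Marketing | 164649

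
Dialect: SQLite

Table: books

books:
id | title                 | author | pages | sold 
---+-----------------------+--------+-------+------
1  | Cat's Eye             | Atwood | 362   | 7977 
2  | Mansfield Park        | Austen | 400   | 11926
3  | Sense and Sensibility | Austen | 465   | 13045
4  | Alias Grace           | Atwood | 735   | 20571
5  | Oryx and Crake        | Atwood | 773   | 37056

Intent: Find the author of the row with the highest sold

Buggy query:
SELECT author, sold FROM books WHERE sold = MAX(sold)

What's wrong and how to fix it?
Bug: WHERE is evaluated per row; an aggregate over the whole table isn't defined there

Fix: Use a subquery: WHERE sold = (SELECT MAX(sold) FROM books)

Corrected query:
SELECT author, sold FROM books WHERE sold = (SELECT MAX(sold) FROM books)

Result:
author | sold 
-------+------
Atwood | 37056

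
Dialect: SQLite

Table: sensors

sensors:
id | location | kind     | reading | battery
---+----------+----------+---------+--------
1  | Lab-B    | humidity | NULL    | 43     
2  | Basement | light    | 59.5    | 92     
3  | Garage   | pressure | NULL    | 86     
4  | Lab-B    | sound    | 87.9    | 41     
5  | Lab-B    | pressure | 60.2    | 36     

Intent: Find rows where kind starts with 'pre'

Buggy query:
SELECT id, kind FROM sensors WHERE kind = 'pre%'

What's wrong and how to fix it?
Bug: Wildcards only work with LIKE; '=' treats '%' as a literal character

Fix: Replace '=' with LIKE so 'pre%' is treated as a pattern

Corrected query:
SELECT id, kind FROM sensors WHERE kind LIKE 'pre%'

Result:
id | kind    
---+---------
3  | pressure
5  | pressure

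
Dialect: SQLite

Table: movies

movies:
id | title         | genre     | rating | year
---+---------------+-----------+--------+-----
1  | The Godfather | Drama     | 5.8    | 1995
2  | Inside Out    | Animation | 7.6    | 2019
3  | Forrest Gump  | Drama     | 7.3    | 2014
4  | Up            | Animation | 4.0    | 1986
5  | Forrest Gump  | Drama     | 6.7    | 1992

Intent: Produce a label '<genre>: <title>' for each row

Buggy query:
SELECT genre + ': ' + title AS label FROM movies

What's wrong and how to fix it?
Bug: '+' is numeric addition; on text columns SQLite converts them to 0 instead of concatenating

Fix: Replace + with || to concatenate text

Corrected query:
SELECT genre || ': ' || title AS label FROM movies

Result:
label                
---------------------
Drama: The Godfather 
Animation: Inside Out
Drama: Forrest Gump  
Animation: Up        
Drama: Forrest Gump  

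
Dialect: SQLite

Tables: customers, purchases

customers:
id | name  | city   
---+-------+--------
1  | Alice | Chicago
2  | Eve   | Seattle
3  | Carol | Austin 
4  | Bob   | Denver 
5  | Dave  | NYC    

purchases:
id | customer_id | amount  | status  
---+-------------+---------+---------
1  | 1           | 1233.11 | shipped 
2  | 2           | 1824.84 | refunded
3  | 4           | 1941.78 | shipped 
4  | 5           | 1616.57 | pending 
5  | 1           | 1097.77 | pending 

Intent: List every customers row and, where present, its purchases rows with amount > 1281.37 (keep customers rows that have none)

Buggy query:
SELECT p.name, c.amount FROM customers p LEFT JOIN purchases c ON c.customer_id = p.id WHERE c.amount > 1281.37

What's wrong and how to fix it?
Bug: Filtering c.amount in WHERE discards the NULL rows produced by LEFT JOIN, turning it into an inner join

Fix: Put 'c.amount > 1281.37' in the JOIN's ON clause instead of WHERE

Corrected query:
SELECT p.name, c.amount FROM customers p LEFT JOIN purchases c ON c.customer_id = p.id AND c.amount > 1281.37

Result:
name  | amount 
------+--------
Alice | NULL   
Eve   | 1824.84
Carol | NULL   
Bob   | 1941.78
Dave  | 1616.57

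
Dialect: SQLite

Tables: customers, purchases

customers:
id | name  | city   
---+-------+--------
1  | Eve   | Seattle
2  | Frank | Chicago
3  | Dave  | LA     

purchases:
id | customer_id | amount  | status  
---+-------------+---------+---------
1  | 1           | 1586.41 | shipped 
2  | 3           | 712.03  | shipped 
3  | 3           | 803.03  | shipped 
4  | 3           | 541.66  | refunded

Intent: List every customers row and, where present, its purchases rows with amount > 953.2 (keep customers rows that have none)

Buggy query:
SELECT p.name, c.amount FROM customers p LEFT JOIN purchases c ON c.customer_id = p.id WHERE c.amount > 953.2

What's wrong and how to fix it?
Bug: A WHERE condition on the right-hand table after LEFT JOIN drops unmatched parents

Fix: Put 'c.amount > 953.2' in the JOIN's ON clause instead of WHERE

Corrected query:
SELECT p.name, c.amount FROM customers p LEFT JOIN purchases c ON c.customer_id = p.id AND c.amount > 953.2

Result:
name  | amount 
------+--------
Eve   | 1586.41
Frank | NULL   
Dave  | NULL   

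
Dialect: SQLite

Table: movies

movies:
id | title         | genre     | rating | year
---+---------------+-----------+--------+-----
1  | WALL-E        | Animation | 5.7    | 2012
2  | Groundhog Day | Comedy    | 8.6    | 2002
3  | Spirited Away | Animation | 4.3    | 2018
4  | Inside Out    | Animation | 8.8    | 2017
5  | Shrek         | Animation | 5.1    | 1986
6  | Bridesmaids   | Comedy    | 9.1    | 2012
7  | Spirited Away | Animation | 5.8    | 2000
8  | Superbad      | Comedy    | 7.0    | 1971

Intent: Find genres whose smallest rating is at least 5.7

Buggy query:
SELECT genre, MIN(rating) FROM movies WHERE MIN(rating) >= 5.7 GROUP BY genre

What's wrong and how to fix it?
Bug: MIN() in WHERE is a misuse of aggregate

Fix: Replace WHERE with HAVING after the GROUP BY

Corrected query:
SELECT genre, MIN(rating) FROM movies GROUP BY genre HAVING MIN(rating) >= 5.7

Result:
genre  | MIN(rating)
-------+------------
Comedy | 7          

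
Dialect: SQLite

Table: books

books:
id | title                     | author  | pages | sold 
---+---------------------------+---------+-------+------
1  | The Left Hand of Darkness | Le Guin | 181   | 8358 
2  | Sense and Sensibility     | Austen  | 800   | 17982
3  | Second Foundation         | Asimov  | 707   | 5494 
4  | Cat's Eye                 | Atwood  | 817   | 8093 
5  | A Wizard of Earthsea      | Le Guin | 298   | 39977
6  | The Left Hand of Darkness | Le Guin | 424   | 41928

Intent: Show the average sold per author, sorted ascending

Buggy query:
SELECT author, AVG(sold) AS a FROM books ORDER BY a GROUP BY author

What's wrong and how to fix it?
Bug: GROUP BY must precede ORDER BY

Fix: Move ORDER BY to the end, after GROUP BY

Corrected query:
SELECT author, AVG(sold) AS a FROM books GROUP BY author ORDER BY a

Result:
author  | a           
--------+-------------
Asimov  | 5494        
Atwood  | 8093        
Austen  | 17982       
Le Guin | 30087.666667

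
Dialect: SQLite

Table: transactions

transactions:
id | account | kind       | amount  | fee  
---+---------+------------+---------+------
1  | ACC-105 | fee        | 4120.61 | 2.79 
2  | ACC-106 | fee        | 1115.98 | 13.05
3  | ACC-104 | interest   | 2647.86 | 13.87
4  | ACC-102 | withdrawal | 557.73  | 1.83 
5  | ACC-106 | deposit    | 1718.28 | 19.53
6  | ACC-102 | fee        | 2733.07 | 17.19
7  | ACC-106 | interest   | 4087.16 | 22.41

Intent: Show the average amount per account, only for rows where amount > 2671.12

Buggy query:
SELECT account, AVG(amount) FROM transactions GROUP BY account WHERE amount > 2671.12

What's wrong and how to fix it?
Bug: Row-level WHERE must come before GROUP BY in the clause order

Fix: Place WHERE between FROM and GROUP BY

Corrected query:
SELECT account, AVG(amount) FROM transactions WHERE amount > 2671.12 GROUP BY account

Result:
account | AVG(amount)
--------+------------
ACC-102 | 2733.07    
ACC-105 | 4120.61    
ACC-106 | 4087.16    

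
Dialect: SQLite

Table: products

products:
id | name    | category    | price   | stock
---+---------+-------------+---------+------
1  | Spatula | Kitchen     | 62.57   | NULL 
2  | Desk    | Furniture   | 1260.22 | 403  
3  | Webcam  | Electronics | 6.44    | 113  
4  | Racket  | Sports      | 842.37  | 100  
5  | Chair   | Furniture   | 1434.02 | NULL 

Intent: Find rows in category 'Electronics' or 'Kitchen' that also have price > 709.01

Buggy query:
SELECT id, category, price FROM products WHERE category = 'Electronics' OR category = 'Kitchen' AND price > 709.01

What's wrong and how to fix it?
Bug: AND binds tighter than OR, so this parses as category = 'Electronics' OR (category = 'Kitchen' AND price > 709.01)

Fix: Add parentheses around the OR so the AND applies to both alternatives

Corrected query:
SELECT id, category, price FROM products WHERE (category = 'Electronics' OR category = 'Kitchen') AND price > 709.01

Result:
(no rows)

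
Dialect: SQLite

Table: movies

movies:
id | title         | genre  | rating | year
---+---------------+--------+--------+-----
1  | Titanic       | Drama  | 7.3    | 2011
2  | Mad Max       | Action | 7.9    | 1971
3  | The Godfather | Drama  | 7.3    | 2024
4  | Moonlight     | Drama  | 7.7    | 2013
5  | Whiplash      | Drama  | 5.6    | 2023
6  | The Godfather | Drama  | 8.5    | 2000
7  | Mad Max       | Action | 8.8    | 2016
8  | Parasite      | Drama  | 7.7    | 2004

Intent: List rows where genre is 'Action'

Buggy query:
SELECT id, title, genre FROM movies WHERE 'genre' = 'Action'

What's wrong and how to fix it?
Bug: Single quotes denote string literals in SQL; the column name is being compared as a constant string

Fix: Remove the quotes around the column name (or use double quotes for an identifier)

Corrected query:
SELECT id, title, genre FROM movies WHERE genre = 'Action'

Result:
id | title   | genre 
---+---------+-------
2  | Mad Max | Action
7  | Mad Max | Action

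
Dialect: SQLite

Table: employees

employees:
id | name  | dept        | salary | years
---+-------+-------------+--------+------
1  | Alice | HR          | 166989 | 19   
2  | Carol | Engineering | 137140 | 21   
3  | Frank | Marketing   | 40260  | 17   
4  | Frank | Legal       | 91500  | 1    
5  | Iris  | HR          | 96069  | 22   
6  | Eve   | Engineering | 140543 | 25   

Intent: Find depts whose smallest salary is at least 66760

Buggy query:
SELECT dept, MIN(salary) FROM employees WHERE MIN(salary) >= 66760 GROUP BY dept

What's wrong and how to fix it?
Bug: Aggregates like MIN are computed per group after WHERE runs

Fix: Use HAVING for the per-group MIN condition

Corrected query:
SELECT dept, MIN(salary) FROM employees GROUP BY dept HAVING MIN(salary) >= 66760

Result:
dept        | MIN(salary)
------------+------------
Engineering | 137140     
HR          | 96069      
Legal       | 91500      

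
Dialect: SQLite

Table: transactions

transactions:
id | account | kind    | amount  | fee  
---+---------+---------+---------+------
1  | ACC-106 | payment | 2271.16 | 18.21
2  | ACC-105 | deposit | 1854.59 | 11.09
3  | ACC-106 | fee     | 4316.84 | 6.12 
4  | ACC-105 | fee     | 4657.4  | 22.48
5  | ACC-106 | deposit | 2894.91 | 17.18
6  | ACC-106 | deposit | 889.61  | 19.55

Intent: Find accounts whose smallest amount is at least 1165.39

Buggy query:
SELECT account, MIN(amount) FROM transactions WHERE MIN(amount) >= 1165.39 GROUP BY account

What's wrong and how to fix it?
Bug: MIN() in WHERE is a misuse of aggregate

Fix: Replace WHERE with HAVING after the GROUP BY

Corrected query:
SELECT account, MIN(amount) FROM transactions GROUP BY account HAVING MIN(amount) >= 1165.39

Result:
account | MIN(amount)
--------+------------
ACC-105 | 1854.59    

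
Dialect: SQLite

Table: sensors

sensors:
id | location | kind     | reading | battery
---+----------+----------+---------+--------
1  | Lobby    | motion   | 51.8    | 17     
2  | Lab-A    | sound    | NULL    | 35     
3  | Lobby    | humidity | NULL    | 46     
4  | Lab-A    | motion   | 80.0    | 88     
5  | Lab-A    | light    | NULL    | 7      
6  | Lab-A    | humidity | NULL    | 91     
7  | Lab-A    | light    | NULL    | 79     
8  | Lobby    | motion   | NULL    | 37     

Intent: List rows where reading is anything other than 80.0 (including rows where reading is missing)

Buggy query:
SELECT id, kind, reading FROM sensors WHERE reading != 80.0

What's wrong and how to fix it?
Bug: Inequality against NULL is unknown, not true; rows with NULL are dropped

Fix: Handle NULL separately with IS NULL alongside the inequality

Corrected query:
SELECT id, kind, reading FROM sensors WHERE reading != 80.0 OR reading IS NULL

Result:
id | kind     | reading
---+----------+--------
1  | motion   | 51.8   
2  | sound    | NULL   
3  | humidity | NULL   
5  | light    | NULL   
6  | humidity | NULL   
7  | light    | NULL   
8  | motion   | NULL   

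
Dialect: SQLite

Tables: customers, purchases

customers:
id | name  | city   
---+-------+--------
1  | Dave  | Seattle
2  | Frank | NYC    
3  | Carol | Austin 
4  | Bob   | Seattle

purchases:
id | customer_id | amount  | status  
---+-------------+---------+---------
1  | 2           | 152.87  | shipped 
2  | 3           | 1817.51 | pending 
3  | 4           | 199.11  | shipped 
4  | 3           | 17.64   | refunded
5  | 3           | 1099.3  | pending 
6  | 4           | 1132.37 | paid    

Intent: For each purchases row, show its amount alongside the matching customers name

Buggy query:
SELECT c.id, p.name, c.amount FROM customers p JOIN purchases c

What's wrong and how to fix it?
Bug: JOIN with no ON clause produces a cartesian product; every purchases row pairs with every customers row

Fix: Specify the join condition linking the foreign key to the parent id

Corrected query:
SELECT c.id, p.name, c.amount FROM customers p JOIN purchases c ON c.customer_id = p.id

Result:
id | name  | amount 
---+-------+--------
1  | Frank | 152.87 
2  | Carol | 1817.51
3  | Bob   | 199.11 
4  | Carol | 17.64  
5  | Carol | 1099.3 
6  | Bob   | 1132.37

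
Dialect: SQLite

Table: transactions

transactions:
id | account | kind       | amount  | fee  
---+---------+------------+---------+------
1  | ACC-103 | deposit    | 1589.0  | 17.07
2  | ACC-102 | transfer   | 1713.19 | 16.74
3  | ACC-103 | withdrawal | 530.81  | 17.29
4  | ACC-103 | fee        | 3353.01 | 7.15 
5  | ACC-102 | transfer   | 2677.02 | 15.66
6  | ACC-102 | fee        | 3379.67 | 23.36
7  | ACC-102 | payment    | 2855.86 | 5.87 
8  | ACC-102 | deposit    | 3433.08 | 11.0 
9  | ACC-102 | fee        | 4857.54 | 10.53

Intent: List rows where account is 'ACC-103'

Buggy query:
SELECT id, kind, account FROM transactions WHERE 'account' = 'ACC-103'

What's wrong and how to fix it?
Bug: Single quotes denote string literals in SQL; the column name is being compared as a constant string

Fix: Reference the column as account without single quotes

Corrected query:
SELECT id, kind, account FROM transactions WHERE account = 'ACC-103'

Result:
id | kind       | account
---+------------+--------
1  | deposit    | ACC-103
3  | withdrawal | ACC-103
4  | fee        | ACC-103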